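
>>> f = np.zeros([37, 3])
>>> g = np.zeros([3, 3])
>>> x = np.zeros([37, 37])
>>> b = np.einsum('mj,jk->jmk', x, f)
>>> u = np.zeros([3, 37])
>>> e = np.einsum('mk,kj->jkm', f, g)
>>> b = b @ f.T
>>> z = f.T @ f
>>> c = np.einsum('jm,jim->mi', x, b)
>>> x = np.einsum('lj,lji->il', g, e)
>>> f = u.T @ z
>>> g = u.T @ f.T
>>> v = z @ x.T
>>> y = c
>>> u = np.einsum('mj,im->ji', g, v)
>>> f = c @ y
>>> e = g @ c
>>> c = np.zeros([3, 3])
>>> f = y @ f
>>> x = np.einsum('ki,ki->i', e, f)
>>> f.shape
(37, 37)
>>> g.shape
(37, 37)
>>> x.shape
(37,)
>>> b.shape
(37, 37, 37)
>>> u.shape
(37, 3)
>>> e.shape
(37, 37)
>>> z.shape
(3, 3)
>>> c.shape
(3, 3)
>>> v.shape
(3, 37)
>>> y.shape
(37, 37)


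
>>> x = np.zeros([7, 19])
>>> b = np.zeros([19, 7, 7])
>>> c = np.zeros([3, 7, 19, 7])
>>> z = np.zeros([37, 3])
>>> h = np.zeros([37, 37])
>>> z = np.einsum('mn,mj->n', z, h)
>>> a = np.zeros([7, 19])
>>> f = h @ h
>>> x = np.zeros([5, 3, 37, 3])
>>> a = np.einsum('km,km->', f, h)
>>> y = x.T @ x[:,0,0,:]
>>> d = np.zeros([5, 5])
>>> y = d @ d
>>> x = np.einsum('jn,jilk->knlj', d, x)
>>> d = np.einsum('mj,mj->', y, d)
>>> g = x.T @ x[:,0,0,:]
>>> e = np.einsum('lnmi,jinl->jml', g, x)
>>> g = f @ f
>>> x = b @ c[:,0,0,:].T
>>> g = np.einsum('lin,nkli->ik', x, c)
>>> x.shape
(19, 7, 3)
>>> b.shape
(19, 7, 7)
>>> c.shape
(3, 7, 19, 7)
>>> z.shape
(3,)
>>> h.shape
(37, 37)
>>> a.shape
()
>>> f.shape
(37, 37)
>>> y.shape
(5, 5)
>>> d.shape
()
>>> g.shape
(7, 7)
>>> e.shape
(3, 5, 5)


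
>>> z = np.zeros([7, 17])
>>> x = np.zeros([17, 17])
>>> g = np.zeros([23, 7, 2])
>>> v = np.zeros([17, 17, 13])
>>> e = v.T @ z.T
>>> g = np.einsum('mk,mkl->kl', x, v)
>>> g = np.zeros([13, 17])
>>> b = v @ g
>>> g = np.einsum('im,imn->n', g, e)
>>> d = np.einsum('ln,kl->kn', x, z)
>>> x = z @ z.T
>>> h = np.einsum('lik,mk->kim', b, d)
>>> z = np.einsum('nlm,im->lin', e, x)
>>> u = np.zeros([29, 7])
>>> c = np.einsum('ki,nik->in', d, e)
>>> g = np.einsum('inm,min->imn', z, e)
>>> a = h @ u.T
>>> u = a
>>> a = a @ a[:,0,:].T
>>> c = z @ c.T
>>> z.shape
(17, 7, 13)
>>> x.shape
(7, 7)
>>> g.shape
(17, 13, 7)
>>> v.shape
(17, 17, 13)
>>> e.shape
(13, 17, 7)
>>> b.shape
(17, 17, 17)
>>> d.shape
(7, 17)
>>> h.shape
(17, 17, 7)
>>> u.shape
(17, 17, 29)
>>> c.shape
(17, 7, 17)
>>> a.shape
(17, 17, 17)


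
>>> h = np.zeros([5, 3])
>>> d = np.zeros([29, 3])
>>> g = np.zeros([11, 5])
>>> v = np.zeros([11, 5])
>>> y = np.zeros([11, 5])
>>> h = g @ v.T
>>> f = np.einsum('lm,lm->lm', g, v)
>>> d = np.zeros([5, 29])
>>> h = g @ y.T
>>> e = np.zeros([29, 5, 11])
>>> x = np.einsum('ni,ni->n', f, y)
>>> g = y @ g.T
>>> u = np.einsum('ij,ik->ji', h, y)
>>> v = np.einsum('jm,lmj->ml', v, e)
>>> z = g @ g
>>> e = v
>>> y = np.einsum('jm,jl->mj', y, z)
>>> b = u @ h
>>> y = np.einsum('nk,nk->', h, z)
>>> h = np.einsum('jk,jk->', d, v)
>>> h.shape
()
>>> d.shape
(5, 29)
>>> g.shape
(11, 11)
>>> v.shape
(5, 29)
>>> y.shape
()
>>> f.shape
(11, 5)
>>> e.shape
(5, 29)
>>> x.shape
(11,)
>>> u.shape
(11, 11)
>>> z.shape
(11, 11)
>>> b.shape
(11, 11)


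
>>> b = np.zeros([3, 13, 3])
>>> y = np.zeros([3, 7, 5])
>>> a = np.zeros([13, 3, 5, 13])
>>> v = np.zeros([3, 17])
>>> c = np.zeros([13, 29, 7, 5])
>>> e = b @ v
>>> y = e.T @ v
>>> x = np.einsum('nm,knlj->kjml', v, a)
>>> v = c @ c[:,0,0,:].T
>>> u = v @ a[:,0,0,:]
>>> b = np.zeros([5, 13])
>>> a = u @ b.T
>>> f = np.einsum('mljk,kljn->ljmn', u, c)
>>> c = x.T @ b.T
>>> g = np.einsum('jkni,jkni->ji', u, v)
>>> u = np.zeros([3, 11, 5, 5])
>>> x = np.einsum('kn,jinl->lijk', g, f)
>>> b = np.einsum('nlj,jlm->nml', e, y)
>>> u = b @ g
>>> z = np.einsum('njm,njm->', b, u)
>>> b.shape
(3, 17, 13)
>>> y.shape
(17, 13, 17)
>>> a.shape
(13, 29, 7, 5)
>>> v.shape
(13, 29, 7, 13)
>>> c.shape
(5, 17, 13, 5)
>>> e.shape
(3, 13, 17)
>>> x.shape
(5, 7, 29, 13)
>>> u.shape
(3, 17, 13)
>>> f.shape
(29, 7, 13, 5)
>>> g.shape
(13, 13)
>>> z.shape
()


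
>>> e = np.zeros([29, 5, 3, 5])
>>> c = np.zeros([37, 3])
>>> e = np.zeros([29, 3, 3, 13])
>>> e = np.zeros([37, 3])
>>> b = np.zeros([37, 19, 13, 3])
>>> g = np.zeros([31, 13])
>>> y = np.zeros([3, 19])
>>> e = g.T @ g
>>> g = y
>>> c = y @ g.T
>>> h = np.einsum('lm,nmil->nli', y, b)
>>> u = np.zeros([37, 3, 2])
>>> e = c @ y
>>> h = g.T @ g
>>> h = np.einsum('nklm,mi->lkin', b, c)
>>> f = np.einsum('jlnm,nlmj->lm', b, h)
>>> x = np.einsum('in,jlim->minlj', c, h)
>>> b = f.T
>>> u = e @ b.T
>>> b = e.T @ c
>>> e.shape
(3, 19)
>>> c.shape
(3, 3)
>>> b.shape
(19, 3)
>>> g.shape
(3, 19)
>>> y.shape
(3, 19)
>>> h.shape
(13, 19, 3, 37)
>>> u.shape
(3, 3)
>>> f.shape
(19, 3)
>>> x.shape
(37, 3, 3, 19, 13)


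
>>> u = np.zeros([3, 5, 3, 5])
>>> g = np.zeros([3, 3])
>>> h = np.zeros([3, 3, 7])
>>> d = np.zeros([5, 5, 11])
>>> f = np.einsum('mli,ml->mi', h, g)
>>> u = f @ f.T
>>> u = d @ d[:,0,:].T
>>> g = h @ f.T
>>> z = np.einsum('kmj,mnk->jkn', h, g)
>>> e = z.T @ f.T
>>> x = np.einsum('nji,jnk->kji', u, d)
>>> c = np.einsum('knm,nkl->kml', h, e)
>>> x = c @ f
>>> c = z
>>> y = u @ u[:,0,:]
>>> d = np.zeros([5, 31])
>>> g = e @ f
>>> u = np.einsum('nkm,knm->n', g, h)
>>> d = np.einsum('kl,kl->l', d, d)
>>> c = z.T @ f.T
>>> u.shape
(3,)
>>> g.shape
(3, 3, 7)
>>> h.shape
(3, 3, 7)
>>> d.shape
(31,)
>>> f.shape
(3, 7)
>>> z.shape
(7, 3, 3)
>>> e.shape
(3, 3, 3)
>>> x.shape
(3, 7, 7)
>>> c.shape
(3, 3, 3)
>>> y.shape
(5, 5, 5)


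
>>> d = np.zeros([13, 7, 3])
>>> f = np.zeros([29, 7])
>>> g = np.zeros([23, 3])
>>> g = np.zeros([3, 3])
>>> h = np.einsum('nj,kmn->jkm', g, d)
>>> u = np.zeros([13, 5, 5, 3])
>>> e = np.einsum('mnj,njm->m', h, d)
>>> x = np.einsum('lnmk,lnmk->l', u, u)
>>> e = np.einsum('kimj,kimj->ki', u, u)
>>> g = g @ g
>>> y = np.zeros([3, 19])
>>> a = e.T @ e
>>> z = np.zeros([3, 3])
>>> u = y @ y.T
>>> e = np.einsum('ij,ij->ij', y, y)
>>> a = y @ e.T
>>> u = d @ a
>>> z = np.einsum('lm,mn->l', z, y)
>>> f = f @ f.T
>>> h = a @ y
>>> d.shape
(13, 7, 3)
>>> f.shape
(29, 29)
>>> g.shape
(3, 3)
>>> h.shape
(3, 19)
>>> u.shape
(13, 7, 3)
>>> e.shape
(3, 19)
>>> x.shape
(13,)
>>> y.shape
(3, 19)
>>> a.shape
(3, 3)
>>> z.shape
(3,)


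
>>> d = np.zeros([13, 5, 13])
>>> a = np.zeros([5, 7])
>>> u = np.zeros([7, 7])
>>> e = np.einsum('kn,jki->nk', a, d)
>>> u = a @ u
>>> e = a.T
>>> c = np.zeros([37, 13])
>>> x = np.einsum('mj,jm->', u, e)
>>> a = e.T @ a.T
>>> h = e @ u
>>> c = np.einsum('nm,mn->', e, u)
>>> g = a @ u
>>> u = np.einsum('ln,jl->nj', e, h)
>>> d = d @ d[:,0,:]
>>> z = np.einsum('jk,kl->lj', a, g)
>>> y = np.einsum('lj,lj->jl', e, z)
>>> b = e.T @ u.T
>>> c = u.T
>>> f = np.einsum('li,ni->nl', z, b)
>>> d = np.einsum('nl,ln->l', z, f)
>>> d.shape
(5,)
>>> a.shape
(5, 5)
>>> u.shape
(5, 7)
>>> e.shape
(7, 5)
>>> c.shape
(7, 5)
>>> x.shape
()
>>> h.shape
(7, 7)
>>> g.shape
(5, 7)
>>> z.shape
(7, 5)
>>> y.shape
(5, 7)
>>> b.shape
(5, 5)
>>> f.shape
(5, 7)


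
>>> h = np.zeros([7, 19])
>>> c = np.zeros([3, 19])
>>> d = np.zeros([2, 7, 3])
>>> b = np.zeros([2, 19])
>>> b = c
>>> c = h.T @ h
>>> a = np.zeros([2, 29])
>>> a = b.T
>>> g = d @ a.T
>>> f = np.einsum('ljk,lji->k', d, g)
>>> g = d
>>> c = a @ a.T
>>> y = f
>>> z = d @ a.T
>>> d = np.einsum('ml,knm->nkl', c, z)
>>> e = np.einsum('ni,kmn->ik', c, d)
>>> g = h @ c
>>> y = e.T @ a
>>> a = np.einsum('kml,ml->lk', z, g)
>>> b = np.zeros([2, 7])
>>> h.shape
(7, 19)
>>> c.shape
(19, 19)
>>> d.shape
(7, 2, 19)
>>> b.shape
(2, 7)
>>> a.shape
(19, 2)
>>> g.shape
(7, 19)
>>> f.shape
(3,)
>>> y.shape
(7, 3)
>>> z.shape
(2, 7, 19)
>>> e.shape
(19, 7)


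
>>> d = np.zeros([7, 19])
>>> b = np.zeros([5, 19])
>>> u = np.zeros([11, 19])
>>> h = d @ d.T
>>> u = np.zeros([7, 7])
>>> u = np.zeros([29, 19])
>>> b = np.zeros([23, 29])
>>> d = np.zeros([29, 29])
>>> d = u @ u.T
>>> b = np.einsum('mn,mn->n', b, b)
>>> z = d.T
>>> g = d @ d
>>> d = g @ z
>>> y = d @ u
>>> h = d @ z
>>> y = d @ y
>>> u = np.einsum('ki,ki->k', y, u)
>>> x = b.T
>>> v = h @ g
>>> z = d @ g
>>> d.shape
(29, 29)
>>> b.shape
(29,)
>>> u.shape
(29,)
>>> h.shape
(29, 29)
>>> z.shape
(29, 29)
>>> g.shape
(29, 29)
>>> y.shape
(29, 19)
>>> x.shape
(29,)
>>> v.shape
(29, 29)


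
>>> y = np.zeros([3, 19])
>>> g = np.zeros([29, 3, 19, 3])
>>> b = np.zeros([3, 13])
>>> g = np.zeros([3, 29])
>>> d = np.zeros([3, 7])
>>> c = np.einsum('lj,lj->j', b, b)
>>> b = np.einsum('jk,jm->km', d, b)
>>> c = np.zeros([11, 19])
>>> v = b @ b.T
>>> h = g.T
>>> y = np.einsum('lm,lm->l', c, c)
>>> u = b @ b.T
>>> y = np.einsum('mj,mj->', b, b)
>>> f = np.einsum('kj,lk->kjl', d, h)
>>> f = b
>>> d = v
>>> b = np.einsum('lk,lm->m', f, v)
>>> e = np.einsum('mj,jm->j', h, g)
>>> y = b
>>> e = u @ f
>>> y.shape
(7,)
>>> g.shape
(3, 29)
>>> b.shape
(7,)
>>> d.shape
(7, 7)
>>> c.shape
(11, 19)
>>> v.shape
(7, 7)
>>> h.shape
(29, 3)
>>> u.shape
(7, 7)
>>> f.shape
(7, 13)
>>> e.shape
(7, 13)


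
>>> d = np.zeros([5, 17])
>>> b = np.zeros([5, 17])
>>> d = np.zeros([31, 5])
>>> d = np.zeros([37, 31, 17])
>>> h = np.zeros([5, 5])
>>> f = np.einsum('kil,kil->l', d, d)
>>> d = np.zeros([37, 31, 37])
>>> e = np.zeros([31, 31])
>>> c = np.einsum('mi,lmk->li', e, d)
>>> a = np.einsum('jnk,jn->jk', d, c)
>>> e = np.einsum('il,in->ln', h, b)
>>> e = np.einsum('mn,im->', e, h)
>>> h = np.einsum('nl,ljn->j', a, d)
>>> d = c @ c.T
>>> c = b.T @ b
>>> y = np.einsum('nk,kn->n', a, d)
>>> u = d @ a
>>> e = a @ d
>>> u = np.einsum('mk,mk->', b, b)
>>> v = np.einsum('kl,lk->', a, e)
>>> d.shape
(37, 37)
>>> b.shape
(5, 17)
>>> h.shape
(31,)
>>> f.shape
(17,)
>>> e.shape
(37, 37)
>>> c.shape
(17, 17)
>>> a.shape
(37, 37)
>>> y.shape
(37,)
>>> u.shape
()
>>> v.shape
()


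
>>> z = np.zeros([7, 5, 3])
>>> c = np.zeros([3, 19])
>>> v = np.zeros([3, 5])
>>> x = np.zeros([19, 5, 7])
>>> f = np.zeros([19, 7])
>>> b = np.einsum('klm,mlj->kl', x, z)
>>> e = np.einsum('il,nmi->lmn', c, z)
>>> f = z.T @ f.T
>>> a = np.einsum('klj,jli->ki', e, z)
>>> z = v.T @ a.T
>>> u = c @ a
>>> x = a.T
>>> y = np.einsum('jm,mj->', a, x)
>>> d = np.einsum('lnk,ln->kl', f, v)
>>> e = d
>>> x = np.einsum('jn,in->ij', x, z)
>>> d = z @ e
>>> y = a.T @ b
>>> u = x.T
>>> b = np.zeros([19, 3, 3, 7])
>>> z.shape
(5, 19)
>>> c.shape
(3, 19)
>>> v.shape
(3, 5)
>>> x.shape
(5, 3)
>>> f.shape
(3, 5, 19)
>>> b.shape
(19, 3, 3, 7)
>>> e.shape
(19, 3)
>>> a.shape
(19, 3)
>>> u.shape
(3, 5)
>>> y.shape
(3, 5)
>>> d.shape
(5, 3)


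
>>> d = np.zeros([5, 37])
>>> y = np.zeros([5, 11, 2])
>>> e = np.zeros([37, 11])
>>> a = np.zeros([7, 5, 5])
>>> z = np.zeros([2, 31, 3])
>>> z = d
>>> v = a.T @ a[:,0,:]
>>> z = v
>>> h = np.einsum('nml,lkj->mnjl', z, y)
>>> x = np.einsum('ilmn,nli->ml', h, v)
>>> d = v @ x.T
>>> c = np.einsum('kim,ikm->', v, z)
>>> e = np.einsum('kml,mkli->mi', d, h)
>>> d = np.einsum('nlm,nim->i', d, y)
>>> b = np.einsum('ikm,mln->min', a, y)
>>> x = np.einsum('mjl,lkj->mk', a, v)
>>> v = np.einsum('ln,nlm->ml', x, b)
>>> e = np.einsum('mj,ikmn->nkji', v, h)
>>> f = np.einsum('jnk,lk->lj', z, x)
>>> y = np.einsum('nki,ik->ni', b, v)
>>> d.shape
(11,)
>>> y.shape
(5, 2)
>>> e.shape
(5, 5, 7, 5)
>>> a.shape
(7, 5, 5)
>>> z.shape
(5, 5, 5)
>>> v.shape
(2, 7)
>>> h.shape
(5, 5, 2, 5)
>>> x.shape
(7, 5)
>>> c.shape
()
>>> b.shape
(5, 7, 2)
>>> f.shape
(7, 5)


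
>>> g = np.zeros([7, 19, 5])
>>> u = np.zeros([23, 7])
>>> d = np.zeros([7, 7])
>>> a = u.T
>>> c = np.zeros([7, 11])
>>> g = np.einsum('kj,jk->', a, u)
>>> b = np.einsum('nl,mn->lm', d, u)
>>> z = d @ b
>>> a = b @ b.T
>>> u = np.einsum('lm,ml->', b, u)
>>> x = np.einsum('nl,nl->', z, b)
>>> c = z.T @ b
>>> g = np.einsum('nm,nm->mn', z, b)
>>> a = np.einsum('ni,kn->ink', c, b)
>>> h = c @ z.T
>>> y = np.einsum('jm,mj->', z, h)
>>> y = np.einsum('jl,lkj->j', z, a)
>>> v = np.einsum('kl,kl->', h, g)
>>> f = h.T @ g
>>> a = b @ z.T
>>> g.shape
(23, 7)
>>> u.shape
()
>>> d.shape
(7, 7)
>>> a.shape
(7, 7)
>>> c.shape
(23, 23)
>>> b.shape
(7, 23)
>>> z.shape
(7, 23)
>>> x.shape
()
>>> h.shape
(23, 7)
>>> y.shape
(7,)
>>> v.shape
()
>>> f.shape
(7, 7)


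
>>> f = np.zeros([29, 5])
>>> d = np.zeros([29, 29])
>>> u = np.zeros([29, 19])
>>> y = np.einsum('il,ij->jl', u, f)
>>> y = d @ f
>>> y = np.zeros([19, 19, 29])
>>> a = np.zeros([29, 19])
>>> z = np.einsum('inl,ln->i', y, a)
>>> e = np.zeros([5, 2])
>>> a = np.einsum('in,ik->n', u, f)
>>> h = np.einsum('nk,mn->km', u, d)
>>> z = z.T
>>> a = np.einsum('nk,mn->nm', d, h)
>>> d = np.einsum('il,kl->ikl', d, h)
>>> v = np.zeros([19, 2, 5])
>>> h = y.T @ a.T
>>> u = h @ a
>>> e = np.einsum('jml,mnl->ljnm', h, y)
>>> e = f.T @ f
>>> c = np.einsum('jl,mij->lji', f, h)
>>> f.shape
(29, 5)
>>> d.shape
(29, 19, 29)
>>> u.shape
(29, 19, 19)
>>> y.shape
(19, 19, 29)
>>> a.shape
(29, 19)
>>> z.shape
(19,)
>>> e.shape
(5, 5)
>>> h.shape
(29, 19, 29)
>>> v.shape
(19, 2, 5)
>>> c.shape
(5, 29, 19)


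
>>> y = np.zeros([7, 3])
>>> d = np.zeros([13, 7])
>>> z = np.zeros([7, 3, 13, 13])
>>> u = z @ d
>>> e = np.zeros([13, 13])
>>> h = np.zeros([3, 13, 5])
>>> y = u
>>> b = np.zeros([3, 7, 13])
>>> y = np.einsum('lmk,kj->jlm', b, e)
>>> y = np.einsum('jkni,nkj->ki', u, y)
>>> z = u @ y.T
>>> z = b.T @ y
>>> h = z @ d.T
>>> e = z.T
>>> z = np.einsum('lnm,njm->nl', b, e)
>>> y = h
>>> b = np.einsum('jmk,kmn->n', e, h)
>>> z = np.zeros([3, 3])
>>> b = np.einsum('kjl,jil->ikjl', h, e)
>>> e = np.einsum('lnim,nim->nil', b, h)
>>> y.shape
(13, 7, 13)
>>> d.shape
(13, 7)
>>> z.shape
(3, 3)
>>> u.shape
(7, 3, 13, 7)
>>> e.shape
(13, 7, 7)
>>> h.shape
(13, 7, 13)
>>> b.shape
(7, 13, 7, 13)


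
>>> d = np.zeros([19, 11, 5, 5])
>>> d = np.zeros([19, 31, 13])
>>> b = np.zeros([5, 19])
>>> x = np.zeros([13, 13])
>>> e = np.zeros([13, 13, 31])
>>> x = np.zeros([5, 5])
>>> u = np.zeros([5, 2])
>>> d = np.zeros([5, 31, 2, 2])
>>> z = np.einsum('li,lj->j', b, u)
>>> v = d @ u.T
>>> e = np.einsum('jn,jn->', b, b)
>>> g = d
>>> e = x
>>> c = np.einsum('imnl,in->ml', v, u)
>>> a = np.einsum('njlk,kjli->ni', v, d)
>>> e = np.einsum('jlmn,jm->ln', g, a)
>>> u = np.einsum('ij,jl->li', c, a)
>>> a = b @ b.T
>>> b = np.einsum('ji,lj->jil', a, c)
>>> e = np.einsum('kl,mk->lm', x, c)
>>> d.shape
(5, 31, 2, 2)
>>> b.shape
(5, 5, 31)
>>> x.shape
(5, 5)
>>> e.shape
(5, 31)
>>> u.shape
(2, 31)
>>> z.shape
(2,)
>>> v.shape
(5, 31, 2, 5)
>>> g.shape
(5, 31, 2, 2)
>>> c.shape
(31, 5)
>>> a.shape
(5, 5)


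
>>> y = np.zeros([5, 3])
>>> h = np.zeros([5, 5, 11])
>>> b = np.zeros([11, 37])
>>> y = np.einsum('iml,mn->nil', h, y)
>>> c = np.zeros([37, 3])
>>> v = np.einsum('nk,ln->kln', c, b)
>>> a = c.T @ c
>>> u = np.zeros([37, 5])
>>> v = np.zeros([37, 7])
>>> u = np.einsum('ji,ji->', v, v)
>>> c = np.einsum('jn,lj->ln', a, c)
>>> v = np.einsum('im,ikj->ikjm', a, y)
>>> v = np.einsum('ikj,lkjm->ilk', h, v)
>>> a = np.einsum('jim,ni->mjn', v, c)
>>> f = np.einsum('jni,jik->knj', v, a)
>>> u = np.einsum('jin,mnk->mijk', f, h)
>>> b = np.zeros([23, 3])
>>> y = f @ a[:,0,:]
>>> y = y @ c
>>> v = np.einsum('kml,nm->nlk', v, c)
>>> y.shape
(37, 3, 3)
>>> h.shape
(5, 5, 11)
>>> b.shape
(23, 3)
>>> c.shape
(37, 3)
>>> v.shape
(37, 5, 5)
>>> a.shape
(5, 5, 37)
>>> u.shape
(5, 3, 37, 11)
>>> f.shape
(37, 3, 5)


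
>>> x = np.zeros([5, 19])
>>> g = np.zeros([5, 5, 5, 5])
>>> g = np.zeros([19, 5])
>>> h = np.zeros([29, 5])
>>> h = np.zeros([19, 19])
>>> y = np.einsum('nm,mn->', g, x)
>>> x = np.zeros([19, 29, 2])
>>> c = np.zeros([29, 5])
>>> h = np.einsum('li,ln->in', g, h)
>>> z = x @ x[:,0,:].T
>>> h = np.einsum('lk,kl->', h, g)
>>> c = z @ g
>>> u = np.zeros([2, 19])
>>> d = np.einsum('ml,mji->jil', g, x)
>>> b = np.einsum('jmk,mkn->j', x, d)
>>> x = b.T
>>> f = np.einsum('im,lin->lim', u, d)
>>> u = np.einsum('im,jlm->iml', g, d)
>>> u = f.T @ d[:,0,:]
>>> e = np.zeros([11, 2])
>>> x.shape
(19,)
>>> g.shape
(19, 5)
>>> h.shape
()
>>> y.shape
()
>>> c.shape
(19, 29, 5)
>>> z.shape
(19, 29, 19)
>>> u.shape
(19, 2, 5)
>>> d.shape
(29, 2, 5)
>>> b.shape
(19,)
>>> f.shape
(29, 2, 19)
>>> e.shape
(11, 2)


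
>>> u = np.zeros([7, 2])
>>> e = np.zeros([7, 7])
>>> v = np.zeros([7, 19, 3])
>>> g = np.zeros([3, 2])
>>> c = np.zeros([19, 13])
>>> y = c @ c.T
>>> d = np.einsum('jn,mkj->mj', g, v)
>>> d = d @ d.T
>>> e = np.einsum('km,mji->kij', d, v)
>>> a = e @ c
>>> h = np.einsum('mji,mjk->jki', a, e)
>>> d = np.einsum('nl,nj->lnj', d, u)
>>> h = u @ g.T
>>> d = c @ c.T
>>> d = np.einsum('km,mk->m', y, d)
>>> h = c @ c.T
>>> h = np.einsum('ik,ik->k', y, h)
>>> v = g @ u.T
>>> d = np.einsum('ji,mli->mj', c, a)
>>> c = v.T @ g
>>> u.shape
(7, 2)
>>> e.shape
(7, 3, 19)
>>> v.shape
(3, 7)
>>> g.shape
(3, 2)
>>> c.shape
(7, 2)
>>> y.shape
(19, 19)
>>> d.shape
(7, 19)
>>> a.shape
(7, 3, 13)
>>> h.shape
(19,)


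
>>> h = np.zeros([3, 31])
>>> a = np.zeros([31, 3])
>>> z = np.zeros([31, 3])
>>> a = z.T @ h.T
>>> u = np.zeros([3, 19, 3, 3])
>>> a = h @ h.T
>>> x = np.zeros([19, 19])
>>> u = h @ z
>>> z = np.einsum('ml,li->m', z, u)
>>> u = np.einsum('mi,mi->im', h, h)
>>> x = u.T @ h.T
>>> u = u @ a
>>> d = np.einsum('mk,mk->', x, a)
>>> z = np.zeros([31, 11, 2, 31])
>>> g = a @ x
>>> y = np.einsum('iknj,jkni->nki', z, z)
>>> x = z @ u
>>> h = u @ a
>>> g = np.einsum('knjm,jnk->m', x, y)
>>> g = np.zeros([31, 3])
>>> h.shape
(31, 3)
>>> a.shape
(3, 3)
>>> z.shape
(31, 11, 2, 31)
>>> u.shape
(31, 3)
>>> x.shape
(31, 11, 2, 3)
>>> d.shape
()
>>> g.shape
(31, 3)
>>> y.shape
(2, 11, 31)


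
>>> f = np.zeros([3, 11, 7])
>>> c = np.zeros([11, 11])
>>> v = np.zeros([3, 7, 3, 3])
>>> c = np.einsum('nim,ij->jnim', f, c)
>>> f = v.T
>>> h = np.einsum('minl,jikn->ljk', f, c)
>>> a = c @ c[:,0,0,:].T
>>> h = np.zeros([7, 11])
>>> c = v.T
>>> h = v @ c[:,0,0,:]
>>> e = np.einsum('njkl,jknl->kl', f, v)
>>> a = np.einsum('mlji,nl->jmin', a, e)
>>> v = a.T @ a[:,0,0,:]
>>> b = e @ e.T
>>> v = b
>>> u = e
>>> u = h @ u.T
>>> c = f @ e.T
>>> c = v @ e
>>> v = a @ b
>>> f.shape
(3, 3, 7, 3)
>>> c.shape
(7, 3)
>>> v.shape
(11, 11, 11, 7)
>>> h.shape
(3, 7, 3, 3)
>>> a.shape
(11, 11, 11, 7)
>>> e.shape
(7, 3)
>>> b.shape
(7, 7)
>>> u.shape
(3, 7, 3, 7)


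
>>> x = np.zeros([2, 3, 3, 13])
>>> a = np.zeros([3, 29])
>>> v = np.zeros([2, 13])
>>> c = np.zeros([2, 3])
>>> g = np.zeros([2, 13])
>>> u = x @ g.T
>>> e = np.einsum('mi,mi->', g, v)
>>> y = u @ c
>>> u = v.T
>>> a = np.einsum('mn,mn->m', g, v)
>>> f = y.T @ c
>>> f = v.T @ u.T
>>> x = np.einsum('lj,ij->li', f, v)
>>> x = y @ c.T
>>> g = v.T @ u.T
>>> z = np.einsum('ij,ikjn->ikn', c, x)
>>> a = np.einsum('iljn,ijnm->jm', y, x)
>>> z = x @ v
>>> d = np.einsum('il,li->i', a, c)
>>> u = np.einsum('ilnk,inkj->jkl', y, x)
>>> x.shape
(2, 3, 3, 2)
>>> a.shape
(3, 2)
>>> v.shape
(2, 13)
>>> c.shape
(2, 3)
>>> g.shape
(13, 13)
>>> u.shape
(2, 3, 3)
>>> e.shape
()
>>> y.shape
(2, 3, 3, 3)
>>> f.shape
(13, 13)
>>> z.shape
(2, 3, 3, 13)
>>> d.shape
(3,)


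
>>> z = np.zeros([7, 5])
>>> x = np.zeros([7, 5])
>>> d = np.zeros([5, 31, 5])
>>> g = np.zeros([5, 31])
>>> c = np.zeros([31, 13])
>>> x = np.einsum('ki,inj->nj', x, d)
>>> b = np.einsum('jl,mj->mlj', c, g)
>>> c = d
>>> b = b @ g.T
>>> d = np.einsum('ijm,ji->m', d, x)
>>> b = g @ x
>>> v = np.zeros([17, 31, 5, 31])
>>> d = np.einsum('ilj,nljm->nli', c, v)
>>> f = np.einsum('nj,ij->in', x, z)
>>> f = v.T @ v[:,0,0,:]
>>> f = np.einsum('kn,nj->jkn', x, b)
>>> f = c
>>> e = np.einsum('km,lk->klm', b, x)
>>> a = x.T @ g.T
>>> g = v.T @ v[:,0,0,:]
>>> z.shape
(7, 5)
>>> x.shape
(31, 5)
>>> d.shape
(17, 31, 5)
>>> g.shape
(31, 5, 31, 31)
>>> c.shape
(5, 31, 5)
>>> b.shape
(5, 5)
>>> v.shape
(17, 31, 5, 31)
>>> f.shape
(5, 31, 5)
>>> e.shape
(5, 31, 5)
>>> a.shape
(5, 5)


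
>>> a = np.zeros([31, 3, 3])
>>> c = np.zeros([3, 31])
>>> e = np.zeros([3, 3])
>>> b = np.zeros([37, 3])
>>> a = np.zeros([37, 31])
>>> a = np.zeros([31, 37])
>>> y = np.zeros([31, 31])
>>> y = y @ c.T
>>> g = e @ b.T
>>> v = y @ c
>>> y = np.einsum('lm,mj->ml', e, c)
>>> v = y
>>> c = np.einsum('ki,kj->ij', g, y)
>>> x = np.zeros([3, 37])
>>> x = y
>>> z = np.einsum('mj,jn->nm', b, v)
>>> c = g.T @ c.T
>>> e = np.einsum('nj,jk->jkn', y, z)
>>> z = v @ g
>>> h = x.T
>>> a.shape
(31, 37)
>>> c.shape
(37, 37)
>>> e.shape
(3, 37, 3)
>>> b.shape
(37, 3)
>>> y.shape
(3, 3)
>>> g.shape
(3, 37)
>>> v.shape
(3, 3)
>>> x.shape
(3, 3)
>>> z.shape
(3, 37)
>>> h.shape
(3, 3)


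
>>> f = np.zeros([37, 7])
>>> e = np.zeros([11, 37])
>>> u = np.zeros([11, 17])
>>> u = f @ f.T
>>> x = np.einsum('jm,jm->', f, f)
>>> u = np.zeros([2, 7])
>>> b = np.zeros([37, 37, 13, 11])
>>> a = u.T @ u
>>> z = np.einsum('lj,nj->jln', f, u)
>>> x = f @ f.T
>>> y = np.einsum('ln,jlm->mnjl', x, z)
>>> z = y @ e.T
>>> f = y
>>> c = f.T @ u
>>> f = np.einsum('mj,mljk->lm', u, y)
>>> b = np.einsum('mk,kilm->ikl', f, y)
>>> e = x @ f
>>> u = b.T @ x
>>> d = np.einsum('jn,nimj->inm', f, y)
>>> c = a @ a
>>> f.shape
(37, 2)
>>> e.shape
(37, 2)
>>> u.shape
(7, 2, 37)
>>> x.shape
(37, 37)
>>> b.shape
(37, 2, 7)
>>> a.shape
(7, 7)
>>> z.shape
(2, 37, 7, 11)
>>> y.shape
(2, 37, 7, 37)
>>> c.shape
(7, 7)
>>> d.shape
(37, 2, 7)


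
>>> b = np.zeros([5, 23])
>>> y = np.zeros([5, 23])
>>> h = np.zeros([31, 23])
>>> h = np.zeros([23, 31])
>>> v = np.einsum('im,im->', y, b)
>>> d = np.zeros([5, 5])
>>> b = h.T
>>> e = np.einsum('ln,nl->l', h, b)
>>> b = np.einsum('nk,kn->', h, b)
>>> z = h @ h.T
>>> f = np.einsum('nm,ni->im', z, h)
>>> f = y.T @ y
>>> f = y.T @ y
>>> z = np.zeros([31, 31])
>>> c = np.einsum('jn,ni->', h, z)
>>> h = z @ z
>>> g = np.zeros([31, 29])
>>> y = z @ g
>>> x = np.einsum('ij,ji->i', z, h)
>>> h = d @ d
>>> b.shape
()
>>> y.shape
(31, 29)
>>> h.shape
(5, 5)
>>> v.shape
()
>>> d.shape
(5, 5)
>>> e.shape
(23,)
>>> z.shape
(31, 31)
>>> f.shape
(23, 23)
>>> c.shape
()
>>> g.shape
(31, 29)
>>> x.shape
(31,)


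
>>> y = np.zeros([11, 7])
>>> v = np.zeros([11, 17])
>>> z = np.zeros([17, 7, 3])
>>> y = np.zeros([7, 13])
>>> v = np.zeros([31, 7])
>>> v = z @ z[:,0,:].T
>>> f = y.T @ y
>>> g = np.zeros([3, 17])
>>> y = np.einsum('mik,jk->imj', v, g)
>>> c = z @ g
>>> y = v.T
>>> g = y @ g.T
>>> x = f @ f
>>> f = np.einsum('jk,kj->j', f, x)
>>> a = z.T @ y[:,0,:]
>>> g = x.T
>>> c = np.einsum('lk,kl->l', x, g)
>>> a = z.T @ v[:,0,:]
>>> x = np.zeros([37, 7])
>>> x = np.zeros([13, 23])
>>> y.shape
(17, 7, 17)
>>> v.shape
(17, 7, 17)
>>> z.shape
(17, 7, 3)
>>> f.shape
(13,)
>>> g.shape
(13, 13)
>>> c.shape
(13,)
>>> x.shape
(13, 23)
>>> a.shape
(3, 7, 17)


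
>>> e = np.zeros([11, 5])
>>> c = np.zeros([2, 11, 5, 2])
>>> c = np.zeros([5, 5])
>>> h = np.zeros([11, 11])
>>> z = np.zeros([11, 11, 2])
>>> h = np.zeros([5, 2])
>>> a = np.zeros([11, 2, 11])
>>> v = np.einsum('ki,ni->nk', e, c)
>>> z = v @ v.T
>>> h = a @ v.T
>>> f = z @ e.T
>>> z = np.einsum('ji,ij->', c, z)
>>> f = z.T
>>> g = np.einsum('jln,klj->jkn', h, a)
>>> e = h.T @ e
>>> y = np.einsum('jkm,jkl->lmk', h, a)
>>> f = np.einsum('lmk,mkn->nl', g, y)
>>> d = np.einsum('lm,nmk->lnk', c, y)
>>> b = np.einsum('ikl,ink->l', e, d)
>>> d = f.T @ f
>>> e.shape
(5, 2, 5)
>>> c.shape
(5, 5)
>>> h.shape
(11, 2, 5)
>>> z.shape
()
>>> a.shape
(11, 2, 11)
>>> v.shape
(5, 11)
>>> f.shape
(2, 11)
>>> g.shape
(11, 11, 5)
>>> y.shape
(11, 5, 2)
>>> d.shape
(11, 11)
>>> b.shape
(5,)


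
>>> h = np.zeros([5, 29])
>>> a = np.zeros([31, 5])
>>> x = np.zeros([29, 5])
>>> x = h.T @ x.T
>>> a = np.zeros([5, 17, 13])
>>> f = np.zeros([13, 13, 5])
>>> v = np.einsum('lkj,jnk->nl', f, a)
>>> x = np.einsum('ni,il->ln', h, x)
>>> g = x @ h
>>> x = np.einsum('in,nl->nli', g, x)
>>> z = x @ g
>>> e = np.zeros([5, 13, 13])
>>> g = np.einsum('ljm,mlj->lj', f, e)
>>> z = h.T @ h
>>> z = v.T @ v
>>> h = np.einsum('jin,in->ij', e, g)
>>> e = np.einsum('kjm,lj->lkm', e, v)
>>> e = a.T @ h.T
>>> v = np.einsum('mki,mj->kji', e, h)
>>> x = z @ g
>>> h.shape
(13, 5)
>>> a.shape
(5, 17, 13)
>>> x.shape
(13, 13)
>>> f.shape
(13, 13, 5)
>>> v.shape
(17, 5, 13)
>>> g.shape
(13, 13)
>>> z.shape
(13, 13)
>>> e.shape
(13, 17, 13)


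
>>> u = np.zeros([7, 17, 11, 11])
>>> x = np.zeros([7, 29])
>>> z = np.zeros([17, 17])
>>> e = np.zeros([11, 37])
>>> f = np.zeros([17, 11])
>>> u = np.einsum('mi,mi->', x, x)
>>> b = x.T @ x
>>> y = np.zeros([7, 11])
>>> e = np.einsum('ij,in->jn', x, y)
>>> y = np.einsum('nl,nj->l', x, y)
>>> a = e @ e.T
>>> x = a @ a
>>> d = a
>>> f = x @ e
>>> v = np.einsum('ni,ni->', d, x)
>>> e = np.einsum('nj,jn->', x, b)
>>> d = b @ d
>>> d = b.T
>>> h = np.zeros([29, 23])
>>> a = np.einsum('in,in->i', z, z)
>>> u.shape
()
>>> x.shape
(29, 29)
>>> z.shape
(17, 17)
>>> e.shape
()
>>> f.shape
(29, 11)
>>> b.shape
(29, 29)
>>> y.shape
(29,)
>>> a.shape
(17,)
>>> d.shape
(29, 29)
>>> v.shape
()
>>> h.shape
(29, 23)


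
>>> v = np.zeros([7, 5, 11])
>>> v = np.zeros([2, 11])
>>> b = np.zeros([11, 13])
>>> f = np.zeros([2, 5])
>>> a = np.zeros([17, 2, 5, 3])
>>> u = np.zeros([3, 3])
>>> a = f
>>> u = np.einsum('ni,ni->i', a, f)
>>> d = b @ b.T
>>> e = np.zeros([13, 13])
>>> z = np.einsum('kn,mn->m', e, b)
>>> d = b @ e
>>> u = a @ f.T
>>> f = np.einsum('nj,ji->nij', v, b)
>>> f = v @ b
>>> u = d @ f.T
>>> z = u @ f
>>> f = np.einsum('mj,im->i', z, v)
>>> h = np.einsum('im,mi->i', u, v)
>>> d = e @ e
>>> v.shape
(2, 11)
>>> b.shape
(11, 13)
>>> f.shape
(2,)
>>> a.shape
(2, 5)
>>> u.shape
(11, 2)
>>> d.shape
(13, 13)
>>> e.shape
(13, 13)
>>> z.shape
(11, 13)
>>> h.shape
(11,)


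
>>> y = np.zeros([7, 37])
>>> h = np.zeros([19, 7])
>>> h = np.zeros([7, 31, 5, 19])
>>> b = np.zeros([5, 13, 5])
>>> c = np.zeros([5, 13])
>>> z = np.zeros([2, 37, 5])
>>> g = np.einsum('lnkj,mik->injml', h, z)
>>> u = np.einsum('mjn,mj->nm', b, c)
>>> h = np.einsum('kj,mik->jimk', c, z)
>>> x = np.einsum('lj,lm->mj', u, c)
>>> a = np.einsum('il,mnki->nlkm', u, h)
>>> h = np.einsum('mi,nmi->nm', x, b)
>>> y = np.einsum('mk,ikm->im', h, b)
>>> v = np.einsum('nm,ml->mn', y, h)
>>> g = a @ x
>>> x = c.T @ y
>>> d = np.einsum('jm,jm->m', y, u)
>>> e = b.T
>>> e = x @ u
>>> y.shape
(5, 5)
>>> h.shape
(5, 13)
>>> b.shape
(5, 13, 5)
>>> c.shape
(5, 13)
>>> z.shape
(2, 37, 5)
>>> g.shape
(37, 5, 2, 5)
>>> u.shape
(5, 5)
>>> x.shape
(13, 5)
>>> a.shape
(37, 5, 2, 13)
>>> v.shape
(5, 5)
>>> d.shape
(5,)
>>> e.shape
(13, 5)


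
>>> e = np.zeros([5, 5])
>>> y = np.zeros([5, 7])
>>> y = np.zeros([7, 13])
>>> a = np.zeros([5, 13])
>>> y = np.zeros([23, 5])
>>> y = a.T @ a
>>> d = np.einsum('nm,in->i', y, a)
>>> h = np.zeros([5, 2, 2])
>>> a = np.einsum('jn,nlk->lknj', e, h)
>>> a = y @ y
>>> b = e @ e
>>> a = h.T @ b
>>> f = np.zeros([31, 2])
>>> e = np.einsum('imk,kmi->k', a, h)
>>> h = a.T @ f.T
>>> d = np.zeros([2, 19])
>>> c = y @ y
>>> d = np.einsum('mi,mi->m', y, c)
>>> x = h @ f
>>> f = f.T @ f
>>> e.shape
(5,)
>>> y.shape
(13, 13)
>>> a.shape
(2, 2, 5)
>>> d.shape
(13,)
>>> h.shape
(5, 2, 31)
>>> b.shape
(5, 5)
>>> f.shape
(2, 2)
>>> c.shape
(13, 13)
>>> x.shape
(5, 2, 2)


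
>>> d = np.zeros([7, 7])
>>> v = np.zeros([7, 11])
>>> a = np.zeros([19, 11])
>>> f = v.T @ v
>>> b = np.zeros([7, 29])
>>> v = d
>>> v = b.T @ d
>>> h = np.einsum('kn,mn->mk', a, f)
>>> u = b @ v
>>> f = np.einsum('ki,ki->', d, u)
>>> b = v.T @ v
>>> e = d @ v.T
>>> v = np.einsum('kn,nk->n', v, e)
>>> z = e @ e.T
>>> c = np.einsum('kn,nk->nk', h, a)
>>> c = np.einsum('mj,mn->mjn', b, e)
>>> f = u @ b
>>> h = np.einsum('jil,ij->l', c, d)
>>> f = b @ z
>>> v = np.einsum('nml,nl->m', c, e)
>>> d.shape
(7, 7)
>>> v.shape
(7,)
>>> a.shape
(19, 11)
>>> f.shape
(7, 7)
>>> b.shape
(7, 7)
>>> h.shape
(29,)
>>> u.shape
(7, 7)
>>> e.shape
(7, 29)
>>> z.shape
(7, 7)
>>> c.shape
(7, 7, 29)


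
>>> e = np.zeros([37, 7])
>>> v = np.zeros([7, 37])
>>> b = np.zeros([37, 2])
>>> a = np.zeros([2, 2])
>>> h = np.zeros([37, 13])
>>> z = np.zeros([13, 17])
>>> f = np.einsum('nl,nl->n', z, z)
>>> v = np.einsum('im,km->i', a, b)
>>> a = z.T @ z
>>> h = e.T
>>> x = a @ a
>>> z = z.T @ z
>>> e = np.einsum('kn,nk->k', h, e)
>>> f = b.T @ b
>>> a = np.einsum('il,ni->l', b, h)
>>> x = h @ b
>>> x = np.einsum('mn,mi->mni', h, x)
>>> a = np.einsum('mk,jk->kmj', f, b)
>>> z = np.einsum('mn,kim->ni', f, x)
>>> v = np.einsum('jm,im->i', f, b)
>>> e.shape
(7,)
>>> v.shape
(37,)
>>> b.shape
(37, 2)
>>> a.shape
(2, 2, 37)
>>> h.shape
(7, 37)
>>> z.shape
(2, 37)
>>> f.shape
(2, 2)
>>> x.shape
(7, 37, 2)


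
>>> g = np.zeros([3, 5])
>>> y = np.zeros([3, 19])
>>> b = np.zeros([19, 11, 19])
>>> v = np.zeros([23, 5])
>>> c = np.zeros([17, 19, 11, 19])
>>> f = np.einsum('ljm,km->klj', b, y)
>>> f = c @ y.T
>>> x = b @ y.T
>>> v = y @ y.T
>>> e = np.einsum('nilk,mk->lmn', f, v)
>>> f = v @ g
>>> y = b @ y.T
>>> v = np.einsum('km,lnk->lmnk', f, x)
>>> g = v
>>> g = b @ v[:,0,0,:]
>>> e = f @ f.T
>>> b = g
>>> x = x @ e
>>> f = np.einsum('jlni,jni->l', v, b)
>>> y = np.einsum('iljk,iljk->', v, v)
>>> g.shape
(19, 11, 3)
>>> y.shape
()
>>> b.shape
(19, 11, 3)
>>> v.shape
(19, 5, 11, 3)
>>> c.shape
(17, 19, 11, 19)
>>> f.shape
(5,)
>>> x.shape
(19, 11, 3)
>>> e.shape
(3, 3)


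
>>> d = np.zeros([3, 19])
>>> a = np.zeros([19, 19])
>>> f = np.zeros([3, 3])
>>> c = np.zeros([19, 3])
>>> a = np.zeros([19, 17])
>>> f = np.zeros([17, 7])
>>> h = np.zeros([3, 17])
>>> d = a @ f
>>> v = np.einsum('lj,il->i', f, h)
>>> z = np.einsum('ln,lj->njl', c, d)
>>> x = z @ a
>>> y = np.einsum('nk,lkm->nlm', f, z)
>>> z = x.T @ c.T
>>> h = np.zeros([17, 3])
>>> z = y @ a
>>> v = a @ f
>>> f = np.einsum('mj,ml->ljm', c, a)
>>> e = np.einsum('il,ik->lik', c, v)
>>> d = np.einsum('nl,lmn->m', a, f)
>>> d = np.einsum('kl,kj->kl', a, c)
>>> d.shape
(19, 17)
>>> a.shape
(19, 17)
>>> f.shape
(17, 3, 19)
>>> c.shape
(19, 3)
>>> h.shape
(17, 3)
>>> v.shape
(19, 7)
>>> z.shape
(17, 3, 17)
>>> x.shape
(3, 7, 17)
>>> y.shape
(17, 3, 19)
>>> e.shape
(3, 19, 7)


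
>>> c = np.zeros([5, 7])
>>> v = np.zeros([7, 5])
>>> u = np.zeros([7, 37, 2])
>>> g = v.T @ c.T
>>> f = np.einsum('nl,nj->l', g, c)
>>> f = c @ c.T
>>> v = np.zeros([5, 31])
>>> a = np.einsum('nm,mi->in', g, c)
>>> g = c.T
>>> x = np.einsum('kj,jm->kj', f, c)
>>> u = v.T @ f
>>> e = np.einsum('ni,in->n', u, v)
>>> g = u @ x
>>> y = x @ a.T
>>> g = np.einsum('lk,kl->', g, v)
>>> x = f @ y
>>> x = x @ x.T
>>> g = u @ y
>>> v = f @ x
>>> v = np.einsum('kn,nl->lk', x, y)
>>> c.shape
(5, 7)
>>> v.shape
(7, 5)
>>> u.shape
(31, 5)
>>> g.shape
(31, 7)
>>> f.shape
(5, 5)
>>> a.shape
(7, 5)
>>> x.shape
(5, 5)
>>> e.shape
(31,)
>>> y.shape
(5, 7)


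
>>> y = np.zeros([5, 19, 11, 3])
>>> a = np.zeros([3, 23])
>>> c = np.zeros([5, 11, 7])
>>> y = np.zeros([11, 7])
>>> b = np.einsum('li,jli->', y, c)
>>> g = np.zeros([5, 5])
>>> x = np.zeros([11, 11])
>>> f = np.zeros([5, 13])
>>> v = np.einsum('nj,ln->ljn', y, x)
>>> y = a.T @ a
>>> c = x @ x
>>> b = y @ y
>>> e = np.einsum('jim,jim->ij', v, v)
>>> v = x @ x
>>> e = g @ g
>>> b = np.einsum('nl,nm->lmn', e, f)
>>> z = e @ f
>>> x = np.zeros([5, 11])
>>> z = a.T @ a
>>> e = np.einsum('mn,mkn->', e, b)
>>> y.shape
(23, 23)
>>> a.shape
(3, 23)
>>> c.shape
(11, 11)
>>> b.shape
(5, 13, 5)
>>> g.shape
(5, 5)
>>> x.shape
(5, 11)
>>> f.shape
(5, 13)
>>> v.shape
(11, 11)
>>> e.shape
()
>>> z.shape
(23, 23)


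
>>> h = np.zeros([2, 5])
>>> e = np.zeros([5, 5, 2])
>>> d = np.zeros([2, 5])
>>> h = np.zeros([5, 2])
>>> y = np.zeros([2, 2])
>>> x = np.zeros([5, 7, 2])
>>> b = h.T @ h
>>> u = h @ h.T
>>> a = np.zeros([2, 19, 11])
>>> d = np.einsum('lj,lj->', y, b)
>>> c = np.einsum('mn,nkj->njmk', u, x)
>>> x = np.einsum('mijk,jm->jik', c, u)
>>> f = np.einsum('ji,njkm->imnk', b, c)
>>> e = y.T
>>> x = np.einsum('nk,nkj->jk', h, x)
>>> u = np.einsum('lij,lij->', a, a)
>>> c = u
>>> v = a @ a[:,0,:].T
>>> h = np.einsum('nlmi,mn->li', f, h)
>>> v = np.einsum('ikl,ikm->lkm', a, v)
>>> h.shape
(7, 5)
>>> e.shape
(2, 2)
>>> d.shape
()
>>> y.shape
(2, 2)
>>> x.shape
(7, 2)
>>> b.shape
(2, 2)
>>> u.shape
()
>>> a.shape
(2, 19, 11)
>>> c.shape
()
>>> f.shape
(2, 7, 5, 5)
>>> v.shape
(11, 19, 2)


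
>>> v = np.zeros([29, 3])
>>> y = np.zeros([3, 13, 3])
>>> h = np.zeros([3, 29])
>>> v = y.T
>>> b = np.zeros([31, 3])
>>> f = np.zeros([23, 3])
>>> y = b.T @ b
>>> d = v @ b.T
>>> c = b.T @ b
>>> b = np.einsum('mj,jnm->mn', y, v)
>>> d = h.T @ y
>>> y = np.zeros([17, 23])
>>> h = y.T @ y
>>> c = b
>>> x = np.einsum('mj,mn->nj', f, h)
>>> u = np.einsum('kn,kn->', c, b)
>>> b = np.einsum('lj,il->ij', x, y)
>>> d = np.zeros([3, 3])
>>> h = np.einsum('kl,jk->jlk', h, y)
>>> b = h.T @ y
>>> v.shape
(3, 13, 3)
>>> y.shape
(17, 23)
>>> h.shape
(17, 23, 23)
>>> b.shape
(23, 23, 23)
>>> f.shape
(23, 3)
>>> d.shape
(3, 3)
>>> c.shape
(3, 13)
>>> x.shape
(23, 3)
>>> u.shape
()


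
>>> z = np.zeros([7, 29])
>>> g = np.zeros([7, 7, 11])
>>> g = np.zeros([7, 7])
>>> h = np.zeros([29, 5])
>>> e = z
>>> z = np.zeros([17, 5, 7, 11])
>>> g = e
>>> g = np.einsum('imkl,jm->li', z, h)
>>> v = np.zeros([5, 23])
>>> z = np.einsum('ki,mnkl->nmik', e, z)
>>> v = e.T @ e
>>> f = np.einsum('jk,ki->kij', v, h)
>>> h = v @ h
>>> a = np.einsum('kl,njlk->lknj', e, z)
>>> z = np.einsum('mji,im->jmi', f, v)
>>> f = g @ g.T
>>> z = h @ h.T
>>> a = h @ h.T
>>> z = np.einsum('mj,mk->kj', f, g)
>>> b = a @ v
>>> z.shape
(17, 11)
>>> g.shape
(11, 17)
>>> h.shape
(29, 5)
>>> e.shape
(7, 29)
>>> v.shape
(29, 29)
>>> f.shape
(11, 11)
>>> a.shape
(29, 29)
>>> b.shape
(29, 29)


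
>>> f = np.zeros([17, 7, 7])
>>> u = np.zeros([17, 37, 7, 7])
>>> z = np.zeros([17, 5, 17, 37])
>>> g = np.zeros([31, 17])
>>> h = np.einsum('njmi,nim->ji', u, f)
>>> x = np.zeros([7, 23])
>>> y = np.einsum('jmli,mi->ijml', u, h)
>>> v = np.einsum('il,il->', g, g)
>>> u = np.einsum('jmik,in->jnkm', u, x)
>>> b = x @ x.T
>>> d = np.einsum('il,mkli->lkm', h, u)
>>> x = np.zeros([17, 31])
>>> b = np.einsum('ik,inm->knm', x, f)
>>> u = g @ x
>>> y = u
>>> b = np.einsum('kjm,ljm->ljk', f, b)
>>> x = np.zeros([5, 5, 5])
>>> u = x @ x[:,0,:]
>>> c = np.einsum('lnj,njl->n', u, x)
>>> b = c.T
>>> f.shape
(17, 7, 7)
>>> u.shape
(5, 5, 5)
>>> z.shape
(17, 5, 17, 37)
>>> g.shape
(31, 17)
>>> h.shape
(37, 7)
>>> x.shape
(5, 5, 5)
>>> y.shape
(31, 31)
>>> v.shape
()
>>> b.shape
(5,)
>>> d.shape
(7, 23, 17)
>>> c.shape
(5,)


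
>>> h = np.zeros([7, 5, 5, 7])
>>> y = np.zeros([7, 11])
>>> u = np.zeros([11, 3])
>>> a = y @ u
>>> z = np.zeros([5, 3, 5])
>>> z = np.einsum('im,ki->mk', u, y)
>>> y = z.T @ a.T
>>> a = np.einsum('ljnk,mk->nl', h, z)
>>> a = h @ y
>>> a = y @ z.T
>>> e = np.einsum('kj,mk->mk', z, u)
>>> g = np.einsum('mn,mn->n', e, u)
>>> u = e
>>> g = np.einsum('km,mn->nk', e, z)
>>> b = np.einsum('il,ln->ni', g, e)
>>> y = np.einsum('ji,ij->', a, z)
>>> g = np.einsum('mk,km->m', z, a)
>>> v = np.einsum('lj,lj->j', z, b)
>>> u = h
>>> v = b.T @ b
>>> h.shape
(7, 5, 5, 7)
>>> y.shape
()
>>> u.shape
(7, 5, 5, 7)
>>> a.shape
(7, 3)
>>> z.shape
(3, 7)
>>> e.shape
(11, 3)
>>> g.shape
(3,)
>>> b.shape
(3, 7)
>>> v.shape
(7, 7)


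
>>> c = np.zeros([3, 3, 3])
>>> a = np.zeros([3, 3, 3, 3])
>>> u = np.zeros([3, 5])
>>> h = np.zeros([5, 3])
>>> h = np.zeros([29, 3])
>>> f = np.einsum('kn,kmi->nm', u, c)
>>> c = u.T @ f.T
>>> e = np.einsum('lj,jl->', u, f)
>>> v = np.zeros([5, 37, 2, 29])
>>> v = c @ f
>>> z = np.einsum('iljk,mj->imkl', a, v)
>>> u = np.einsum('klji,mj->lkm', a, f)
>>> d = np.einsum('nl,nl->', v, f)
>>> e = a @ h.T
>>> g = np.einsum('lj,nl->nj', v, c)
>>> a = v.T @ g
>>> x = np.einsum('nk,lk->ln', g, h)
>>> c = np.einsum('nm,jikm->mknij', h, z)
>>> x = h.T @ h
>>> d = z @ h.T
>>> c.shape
(3, 3, 29, 5, 3)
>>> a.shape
(3, 3)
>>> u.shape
(3, 3, 5)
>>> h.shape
(29, 3)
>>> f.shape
(5, 3)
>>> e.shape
(3, 3, 3, 29)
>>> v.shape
(5, 3)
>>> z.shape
(3, 5, 3, 3)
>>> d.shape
(3, 5, 3, 29)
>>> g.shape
(5, 3)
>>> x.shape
(3, 3)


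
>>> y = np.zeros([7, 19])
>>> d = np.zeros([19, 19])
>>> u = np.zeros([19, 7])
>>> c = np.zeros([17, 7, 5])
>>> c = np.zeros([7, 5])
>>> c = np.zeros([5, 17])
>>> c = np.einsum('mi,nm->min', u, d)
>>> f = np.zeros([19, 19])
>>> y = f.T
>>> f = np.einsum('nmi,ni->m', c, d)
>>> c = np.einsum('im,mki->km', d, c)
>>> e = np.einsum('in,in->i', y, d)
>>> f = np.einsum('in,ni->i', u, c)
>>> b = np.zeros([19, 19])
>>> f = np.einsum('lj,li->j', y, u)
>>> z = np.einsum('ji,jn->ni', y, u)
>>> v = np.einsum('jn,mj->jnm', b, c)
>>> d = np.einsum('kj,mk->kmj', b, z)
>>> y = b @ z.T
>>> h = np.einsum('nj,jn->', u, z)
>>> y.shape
(19, 7)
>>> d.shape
(19, 7, 19)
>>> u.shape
(19, 7)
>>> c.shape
(7, 19)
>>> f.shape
(19,)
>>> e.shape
(19,)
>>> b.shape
(19, 19)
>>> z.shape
(7, 19)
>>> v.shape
(19, 19, 7)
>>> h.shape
()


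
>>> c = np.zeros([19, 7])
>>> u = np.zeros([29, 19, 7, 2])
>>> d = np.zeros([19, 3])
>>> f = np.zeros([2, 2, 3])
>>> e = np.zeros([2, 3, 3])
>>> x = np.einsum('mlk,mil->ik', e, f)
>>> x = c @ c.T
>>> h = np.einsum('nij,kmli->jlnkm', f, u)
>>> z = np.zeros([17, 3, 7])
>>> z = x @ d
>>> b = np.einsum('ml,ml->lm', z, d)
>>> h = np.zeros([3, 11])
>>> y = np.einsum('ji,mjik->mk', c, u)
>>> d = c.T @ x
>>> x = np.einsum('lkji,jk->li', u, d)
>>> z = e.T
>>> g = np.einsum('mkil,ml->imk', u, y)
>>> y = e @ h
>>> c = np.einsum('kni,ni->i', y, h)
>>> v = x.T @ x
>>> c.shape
(11,)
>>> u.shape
(29, 19, 7, 2)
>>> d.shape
(7, 19)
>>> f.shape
(2, 2, 3)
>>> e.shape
(2, 3, 3)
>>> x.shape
(29, 2)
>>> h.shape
(3, 11)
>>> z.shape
(3, 3, 2)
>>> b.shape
(3, 19)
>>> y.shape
(2, 3, 11)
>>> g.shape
(7, 29, 19)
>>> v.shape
(2, 2)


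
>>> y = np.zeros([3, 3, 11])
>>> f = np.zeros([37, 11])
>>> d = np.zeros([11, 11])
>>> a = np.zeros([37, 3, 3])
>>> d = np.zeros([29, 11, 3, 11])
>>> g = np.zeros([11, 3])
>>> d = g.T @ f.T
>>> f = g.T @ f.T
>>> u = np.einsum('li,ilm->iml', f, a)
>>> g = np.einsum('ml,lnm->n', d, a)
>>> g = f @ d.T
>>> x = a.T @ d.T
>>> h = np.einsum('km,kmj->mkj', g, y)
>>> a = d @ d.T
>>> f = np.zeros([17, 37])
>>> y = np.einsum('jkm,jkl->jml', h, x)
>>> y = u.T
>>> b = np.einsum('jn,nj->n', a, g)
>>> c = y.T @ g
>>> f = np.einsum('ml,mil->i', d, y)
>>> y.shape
(3, 3, 37)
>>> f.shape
(3,)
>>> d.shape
(3, 37)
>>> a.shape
(3, 3)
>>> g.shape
(3, 3)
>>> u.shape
(37, 3, 3)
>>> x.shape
(3, 3, 3)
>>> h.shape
(3, 3, 11)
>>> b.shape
(3,)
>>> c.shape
(37, 3, 3)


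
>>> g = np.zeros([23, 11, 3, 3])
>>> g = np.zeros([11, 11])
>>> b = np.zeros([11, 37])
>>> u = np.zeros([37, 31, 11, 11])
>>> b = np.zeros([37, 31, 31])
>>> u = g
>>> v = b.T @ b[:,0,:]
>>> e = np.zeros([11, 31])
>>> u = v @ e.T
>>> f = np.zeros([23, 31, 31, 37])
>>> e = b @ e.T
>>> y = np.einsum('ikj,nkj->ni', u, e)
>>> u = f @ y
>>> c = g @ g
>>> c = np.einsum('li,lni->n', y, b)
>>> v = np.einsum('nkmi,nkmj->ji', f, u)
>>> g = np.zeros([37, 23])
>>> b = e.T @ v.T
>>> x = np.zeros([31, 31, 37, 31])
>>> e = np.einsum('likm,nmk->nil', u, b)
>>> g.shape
(37, 23)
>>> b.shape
(11, 31, 31)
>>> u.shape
(23, 31, 31, 31)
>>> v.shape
(31, 37)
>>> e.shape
(11, 31, 23)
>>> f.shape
(23, 31, 31, 37)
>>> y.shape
(37, 31)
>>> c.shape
(31,)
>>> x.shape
(31, 31, 37, 31)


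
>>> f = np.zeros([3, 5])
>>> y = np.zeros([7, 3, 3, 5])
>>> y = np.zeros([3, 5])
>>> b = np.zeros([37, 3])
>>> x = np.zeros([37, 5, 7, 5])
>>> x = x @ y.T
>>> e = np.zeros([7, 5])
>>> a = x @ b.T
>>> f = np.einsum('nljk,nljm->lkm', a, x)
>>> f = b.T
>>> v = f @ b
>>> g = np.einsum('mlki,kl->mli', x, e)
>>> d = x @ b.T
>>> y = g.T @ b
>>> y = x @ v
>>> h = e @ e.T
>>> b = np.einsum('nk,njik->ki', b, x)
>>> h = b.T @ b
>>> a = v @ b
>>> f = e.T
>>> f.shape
(5, 7)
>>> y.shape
(37, 5, 7, 3)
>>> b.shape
(3, 7)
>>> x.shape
(37, 5, 7, 3)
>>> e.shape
(7, 5)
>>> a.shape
(3, 7)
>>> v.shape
(3, 3)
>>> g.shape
(37, 5, 3)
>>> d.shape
(37, 5, 7, 37)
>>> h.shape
(7, 7)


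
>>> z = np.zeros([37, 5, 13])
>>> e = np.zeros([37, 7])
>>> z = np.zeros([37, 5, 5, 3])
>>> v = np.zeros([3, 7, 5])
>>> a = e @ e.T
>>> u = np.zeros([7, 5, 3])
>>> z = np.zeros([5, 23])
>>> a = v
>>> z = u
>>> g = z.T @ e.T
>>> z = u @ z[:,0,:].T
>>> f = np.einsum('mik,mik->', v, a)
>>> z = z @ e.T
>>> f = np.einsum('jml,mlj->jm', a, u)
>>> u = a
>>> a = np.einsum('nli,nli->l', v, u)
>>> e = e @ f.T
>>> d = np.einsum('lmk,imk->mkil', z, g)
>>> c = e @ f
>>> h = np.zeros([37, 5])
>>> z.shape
(7, 5, 37)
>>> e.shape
(37, 3)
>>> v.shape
(3, 7, 5)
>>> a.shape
(7,)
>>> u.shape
(3, 7, 5)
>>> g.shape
(3, 5, 37)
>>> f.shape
(3, 7)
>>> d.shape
(5, 37, 3, 7)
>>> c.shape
(37, 7)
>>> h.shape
(37, 5)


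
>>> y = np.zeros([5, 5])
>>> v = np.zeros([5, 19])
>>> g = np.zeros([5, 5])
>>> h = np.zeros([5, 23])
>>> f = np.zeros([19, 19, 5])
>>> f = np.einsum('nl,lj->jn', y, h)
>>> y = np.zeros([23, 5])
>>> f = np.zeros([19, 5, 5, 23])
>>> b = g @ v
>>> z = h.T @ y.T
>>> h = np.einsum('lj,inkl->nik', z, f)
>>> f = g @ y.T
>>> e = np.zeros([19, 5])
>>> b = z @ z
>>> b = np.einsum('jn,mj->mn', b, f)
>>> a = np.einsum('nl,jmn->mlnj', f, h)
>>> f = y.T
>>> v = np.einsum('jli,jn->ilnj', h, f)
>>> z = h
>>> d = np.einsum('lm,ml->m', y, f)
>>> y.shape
(23, 5)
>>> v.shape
(5, 19, 23, 5)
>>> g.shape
(5, 5)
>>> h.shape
(5, 19, 5)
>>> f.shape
(5, 23)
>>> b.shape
(5, 23)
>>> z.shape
(5, 19, 5)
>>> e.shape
(19, 5)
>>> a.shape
(19, 23, 5, 5)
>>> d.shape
(5,)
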